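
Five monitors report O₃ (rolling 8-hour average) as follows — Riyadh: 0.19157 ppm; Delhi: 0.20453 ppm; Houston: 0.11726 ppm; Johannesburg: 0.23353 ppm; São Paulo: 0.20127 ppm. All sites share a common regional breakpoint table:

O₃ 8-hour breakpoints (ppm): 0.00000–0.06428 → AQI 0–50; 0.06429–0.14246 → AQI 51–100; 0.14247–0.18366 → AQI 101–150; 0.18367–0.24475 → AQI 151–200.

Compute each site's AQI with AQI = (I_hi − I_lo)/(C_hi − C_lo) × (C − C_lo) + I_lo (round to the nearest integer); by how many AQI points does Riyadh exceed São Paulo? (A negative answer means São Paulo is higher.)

Riyadh: 0.19157 ∈ [0.18367, 0.24475] ↔ index [151, 200].
151 + (0.19157−0.18367)·(200−151)/(0.24475−0.18367) = 151 + 0.00790·49/0.06108 ≈ 157.34, so AQI = 157.
Delhi: 0.20453 lies in 0.18367–0.24475, so I_lo=151, I_hi=200, C_lo=0.18367, C_hi=0.24475.
(200−151)/(0.24475−0.18367) × (0.20453−0.18367) + 151 = 49/0.06108 × 0.02086 + 151 ≈ 167.73 → 168.
Houston: 0.11726 ∈ [0.06429, 0.14246] ↔ index [51, 100].
51 + (0.11726−0.06429)·(100−51)/(0.14246−0.06429) = 51 + 0.05297·49/0.07817 ≈ 84.20, so AQI = 84.
Johannesburg 0.23353: bracket 0.18367–0.24475 → index 151–200; slope 49/0.06108, offset 0.04986.
AQI = 151 + 49/0.06108·0.04986 ≈ 191.00 ⇒ 191.
São Paulo 0.20127: bracket 0.18367–0.24475 → index 151–200; slope 49/0.06108, offset 0.01760.
AQI = 151 + 49/0.06108·0.01760 ≈ 165.12 ⇒ 165.
AQIs: Riyadh=157, Delhi=168, Houston=84, Johannesburg=191, São Paulo=165. Riyadh (157) − São Paulo (165) = -8.

-8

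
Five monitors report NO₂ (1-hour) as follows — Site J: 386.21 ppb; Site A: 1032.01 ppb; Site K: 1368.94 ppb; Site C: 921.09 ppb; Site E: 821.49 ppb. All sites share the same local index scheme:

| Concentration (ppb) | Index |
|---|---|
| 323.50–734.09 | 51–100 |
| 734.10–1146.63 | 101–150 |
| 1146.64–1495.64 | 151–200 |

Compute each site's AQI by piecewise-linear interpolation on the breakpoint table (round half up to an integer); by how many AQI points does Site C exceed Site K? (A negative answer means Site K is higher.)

-59

Site J: 386.21 ∈ [323.50, 734.09] ↔ index [51, 100].
51 + (386.21−323.50)·(100−51)/(734.09−323.50) = 51 + 62.71·49/410.59 ≈ 58.48, so AQI = 58.
Site A: 1032.01 lies in 734.10–1146.63, so I_lo=101, I_hi=150, C_lo=734.10, C_hi=1146.63.
(150−101)/(1146.63−734.10) × (1032.01−734.10) + 101 = 49/412.53 × 297.91 + 101 ≈ 136.39 → 136.
Site K 1368.94: bracket 1146.64–1495.64 → index 151–200; slope 49/349.00, offset 222.30.
AQI = 151 + 49/349.00·222.30 ≈ 182.21 ⇒ 182.
Site C: 921.09 lies in 734.10–1146.63, so I_lo=101, I_hi=150, C_lo=734.10, C_hi=1146.63.
(150−101)/(1146.63−734.10) × (921.09−734.10) + 101 = 49/412.53 × 186.99 + 101 ≈ 123.21 → 123.
Site E 821.49: bracket 734.10–1146.63 → index 101–150; slope 49/412.53, offset 87.39.
AQI = 101 + 49/412.53·87.39 ≈ 111.38 ⇒ 111.
AQIs: Site J=58, Site A=136, Site K=182, Site C=123, Site E=111. Site C (123) − Site K (182) = -59.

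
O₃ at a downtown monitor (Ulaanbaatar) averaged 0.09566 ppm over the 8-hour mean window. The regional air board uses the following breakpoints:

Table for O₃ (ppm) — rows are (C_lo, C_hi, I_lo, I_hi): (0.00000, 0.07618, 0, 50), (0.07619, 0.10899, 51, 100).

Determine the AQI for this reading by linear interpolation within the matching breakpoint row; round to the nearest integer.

80

O₃: 0.09566 ∈ [0.07619, 0.10899] ↔ index [51, 100].
51 + (0.09566−0.07619)·(100−51)/(0.10899−0.07619) = 51 + 0.01947·49/0.03280 ≈ 80.09, so AQI = 80.
AQI 80 falls in the Moderate category.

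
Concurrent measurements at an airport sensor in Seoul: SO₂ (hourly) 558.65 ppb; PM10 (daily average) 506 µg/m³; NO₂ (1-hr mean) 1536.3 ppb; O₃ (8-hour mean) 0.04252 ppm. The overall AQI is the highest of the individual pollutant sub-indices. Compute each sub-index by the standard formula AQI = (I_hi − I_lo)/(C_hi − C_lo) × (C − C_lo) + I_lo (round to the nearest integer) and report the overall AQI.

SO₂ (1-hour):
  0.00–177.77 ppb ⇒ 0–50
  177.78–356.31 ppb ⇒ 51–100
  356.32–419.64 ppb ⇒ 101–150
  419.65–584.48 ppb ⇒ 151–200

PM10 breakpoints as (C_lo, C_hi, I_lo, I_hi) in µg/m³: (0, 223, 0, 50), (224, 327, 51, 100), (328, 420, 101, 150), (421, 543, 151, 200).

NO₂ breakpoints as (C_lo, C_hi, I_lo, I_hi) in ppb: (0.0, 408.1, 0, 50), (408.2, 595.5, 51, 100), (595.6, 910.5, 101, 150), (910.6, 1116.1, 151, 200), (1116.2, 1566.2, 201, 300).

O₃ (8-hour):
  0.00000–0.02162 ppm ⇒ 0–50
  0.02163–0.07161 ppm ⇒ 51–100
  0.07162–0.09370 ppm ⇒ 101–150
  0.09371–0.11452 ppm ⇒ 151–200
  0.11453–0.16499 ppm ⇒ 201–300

SO₂ 558.65: bracket 419.65–584.48 → index 151–200; slope 49/164.83, offset 139.00.
AQI = 151 + 49/164.83·139.00 ≈ 192.32 ⇒ 192.
PM10 506: bracket 421–543 → index 151–200; slope 49/122, offset 85.
AQI = 151 + 49/122·85 ≈ 185.14 ⇒ 185.
NO₂: 1536.3 lies in 1116.2–1566.2, so I_lo=201, I_hi=300, C_lo=1116.2, C_hi=1566.2.
(300−201)/(1566.2−1116.2) × (1536.3−1116.2) + 201 = 99/450.0 × 420.1 + 201 ≈ 293.42 → 293.
O₃: 0.04252 ∈ [0.02163, 0.07161] ↔ index [51, 100].
51 + (0.04252−0.02163)·(100−51)/(0.07161−0.02163) = 51 + 0.02089·49/0.04998 ≈ 71.48, so AQI = 71.
Sub-indices: SO₂→192, PM10→185, NO₂→293, O₃→71. Overall AQI = max = 293; dominant pollutant is NO₂.
AQI 293: Very Unhealthy.

293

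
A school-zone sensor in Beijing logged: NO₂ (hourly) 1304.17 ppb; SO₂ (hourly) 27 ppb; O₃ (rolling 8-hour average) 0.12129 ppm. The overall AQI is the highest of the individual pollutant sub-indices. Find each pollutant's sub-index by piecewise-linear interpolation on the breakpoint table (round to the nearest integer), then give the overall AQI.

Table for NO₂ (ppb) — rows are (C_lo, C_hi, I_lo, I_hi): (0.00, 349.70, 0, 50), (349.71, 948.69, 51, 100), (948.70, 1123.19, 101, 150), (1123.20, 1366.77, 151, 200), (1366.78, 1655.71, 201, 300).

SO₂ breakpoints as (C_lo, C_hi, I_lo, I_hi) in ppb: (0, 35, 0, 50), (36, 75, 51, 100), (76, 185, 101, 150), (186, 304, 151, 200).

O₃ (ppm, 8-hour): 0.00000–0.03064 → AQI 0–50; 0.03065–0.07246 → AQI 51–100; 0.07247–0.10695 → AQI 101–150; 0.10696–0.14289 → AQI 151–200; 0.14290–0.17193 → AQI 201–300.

NO₂ 1304.17: bracket 1123.20–1366.77 → index 151–200; slope 49/243.57, offset 180.97.
AQI = 151 + 49/243.57·180.97 ≈ 187.41 ⇒ 187.
SO₂ 27: bracket 0–35 → index 0–50; slope 50/35, offset 27.
AQI = 0 + 50/35·27 ≈ 38.57 ⇒ 39.
O₃: 0.12129 ∈ [0.10696, 0.14289] ↔ index [151, 200].
151 + (0.12129−0.10696)·(200−151)/(0.14289−0.10696) = 151 + 0.01433·49/0.03593 ≈ 170.54, so AQI = 171.
Sub-indices: NO₂→187, SO₂→39, O₃→171. Overall AQI = max = 187; dominant pollutant is NO₂.
AQI 187: Unhealthy.

187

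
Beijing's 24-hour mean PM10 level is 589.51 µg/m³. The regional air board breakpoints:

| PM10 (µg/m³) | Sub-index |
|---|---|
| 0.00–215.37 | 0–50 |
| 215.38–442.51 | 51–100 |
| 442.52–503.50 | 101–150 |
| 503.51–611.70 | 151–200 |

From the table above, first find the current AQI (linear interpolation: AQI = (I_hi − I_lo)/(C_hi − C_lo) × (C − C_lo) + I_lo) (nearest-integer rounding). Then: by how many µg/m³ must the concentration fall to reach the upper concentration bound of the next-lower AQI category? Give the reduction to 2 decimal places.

86.01

PM10 589.51: bracket 503.51–611.70 → index 151–200; slope 49/108.19, offset 86.00.
AQI = 151 + 49/108.19·86.00 ≈ 189.95 ⇒ 190.
Current AQI 190 is in the Unhealthy range (151–200). The next-lower category tops out at AQI 150, whose upper concentration bound is 503.50 µg/m³.
Reduction needed = 589.51 − 503.50 = 86.01 µg/m³.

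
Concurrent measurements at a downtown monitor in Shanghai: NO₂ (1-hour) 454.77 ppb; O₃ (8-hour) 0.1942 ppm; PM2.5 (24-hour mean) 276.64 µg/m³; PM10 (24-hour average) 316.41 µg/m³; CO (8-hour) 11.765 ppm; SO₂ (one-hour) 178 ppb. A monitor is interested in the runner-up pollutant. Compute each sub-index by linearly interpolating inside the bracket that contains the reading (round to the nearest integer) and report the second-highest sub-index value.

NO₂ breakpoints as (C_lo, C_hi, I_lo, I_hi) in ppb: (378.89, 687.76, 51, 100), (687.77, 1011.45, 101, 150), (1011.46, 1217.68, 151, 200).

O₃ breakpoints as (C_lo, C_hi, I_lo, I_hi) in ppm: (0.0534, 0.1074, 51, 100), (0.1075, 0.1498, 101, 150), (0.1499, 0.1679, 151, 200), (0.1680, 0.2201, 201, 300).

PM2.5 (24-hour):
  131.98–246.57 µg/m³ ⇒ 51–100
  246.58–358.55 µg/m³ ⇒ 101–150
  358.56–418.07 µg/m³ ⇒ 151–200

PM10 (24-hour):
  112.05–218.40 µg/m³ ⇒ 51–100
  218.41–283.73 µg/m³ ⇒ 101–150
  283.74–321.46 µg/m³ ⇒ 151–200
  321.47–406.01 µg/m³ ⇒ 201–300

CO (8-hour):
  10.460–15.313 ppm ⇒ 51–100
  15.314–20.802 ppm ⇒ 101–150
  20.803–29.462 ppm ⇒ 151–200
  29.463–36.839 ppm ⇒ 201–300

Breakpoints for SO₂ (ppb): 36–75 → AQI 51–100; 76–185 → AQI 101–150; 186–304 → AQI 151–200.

193

NO₂: row 378.89–687.76 (AQI 51–100). (100−51)·(454.77−378.89)/(687.76−378.89) + 51 = 49·75.88/308.87 + 51 ≈ 63.04 → 63.
O₃: row 0.1680–0.2201 (AQI 201–300). (300−201)·(0.1942−0.1680)/(0.2201−0.1680) + 201 = 99·0.0262/0.0521 + 201 ≈ 250.79 → 251.
PM2.5 276.64: bracket 246.58–358.55 → index 101–150; slope 49/111.97, offset 30.06.
AQI = 101 + 49/111.97·30.06 ≈ 114.15 ⇒ 114.
PM10: 316.41 ∈ [283.74, 321.46] ↔ index [151, 200].
151 + (316.41−283.74)·(200−151)/(321.46−283.74) = 151 + 32.67·49/37.72 ≈ 193.44, so AQI = 193.
CO: 11.765 ∈ [10.460, 15.313] ↔ index [51, 100].
51 + (11.765−10.460)·(100−51)/(15.313−10.460) = 51 + 1.305·49/4.853 ≈ 64.18, so AQI = 64.
SO₂ 178: bracket 76–185 → index 101–150; slope 49/109, offset 102.
AQI = 101 + 49/109·102 ≈ 146.85 ⇒ 147.
Sub-indices: NO₂→63, O₃→251, PM2.5→114, PM10→193, CO→64, SO₂→147. Ranked high→low: 251, 193, 147, 114, 64, 63. Second-highest sub-index = 193.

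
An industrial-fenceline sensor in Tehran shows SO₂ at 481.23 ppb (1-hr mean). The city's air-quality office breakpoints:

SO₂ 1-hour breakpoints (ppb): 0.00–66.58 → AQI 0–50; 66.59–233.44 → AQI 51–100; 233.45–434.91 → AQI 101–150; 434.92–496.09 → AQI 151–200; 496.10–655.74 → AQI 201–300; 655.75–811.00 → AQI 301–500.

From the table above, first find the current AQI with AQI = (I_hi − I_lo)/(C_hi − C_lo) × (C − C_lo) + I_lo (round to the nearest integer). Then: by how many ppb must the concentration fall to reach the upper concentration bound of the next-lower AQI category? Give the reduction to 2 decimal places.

SO₂: 481.23 lies in 434.92–496.09, so I_lo=151, I_hi=200, C_lo=434.92, C_hi=496.09.
(200−151)/(496.09−434.92) × (481.23−434.92) + 151 = 49/61.17 × 46.31 + 151 ≈ 188.10 → 188.
Current AQI 188 is in the Unhealthy range (151–200). The next-lower category tops out at AQI 150, whose upper concentration bound is 434.91 ppb.
Reduction needed = 481.23 − 434.91 = 46.32 ppb.

46.32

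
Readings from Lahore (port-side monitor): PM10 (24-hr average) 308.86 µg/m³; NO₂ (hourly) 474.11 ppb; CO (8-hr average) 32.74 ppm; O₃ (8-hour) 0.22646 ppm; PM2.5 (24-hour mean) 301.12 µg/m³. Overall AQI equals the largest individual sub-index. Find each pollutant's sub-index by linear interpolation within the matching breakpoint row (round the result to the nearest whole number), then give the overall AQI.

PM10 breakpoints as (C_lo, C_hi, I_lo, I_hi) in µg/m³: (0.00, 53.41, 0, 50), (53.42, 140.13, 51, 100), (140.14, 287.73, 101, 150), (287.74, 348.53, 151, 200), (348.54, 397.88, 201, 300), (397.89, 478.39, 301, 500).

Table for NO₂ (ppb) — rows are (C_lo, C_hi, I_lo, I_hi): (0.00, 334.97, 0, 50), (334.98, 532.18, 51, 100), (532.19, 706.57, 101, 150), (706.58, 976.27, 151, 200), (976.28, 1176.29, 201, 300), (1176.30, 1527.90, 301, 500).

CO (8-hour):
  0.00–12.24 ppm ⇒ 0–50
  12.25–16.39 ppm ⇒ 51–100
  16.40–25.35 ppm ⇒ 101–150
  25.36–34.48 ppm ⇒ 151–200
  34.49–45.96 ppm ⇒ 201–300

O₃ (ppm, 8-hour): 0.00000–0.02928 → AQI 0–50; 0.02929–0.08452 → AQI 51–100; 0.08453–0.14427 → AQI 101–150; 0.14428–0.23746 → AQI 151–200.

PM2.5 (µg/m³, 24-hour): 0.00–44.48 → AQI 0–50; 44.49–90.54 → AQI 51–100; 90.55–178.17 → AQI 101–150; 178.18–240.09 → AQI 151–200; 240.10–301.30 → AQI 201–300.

PM10: 308.86 ∈ [287.74, 348.53] ↔ index [151, 200].
151 + (308.86−287.74)·(200−151)/(348.53−287.74) = 151 + 21.12·49/60.79 ≈ 168.02, so AQI = 168.
NO₂: row 334.98–532.18 (AQI 51–100). (100−51)·(474.11−334.98)/(532.18−334.98) + 51 = 49·139.13/197.20 + 51 ≈ 85.57 → 86.
CO 32.74: bracket 25.36–34.48 → index 151–200; slope 49/9.12, offset 7.38.
AQI = 151 + 49/9.12·7.38 ≈ 190.65 ⇒ 191.
O₃ 0.22646: bracket 0.14428–0.23746 → index 151–200; slope 49/0.09318, offset 0.08218.
AQI = 151 + 49/0.09318·0.08218 ≈ 194.22 ⇒ 194.
PM2.5: 301.12 lies in 240.10–301.30, so I_lo=201, I_hi=300, C_lo=240.10, C_hi=301.30.
(300−201)/(301.30−240.10) × (301.12−240.10) + 201 = 99/61.20 × 61.02 + 201 ≈ 299.71 → 300.
Sub-indices: PM10→168, NO₂→86, CO→191, O₃→194, PM2.5→300. Overall AQI = max = 300; dominant pollutant is PM2.5.

300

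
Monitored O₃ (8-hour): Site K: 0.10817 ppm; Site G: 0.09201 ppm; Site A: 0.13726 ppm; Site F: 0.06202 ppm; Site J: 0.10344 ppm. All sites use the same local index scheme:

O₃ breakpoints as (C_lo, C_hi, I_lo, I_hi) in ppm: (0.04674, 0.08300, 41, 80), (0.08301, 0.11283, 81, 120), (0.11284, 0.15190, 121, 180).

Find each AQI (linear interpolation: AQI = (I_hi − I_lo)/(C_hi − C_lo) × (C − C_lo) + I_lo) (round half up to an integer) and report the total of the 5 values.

530

Site K: 0.10817 lies in 0.08301–0.11283, so I_lo=81, I_hi=120, C_lo=0.08301, C_hi=0.11283.
(120−81)/(0.11283−0.08301) × (0.10817−0.08301) + 81 = 39/0.02982 × 0.02516 + 81 ≈ 113.91 → 114.
Site G: 0.09201 lies in 0.08301–0.11283, so I_lo=81, I_hi=120, C_lo=0.08301, C_hi=0.11283.
(120−81)/(0.11283−0.08301) × (0.09201−0.08301) + 81 = 39/0.02982 × 0.00900 + 81 ≈ 92.77 → 93.
Site A: 0.13726 lies in 0.11284–0.15190, so I_lo=121, I_hi=180, C_lo=0.11284, C_hi=0.15190.
(180−121)/(0.15190−0.11284) × (0.13726−0.11284) + 121 = 59/0.03906 × 0.02442 + 121 ≈ 157.89 → 158.
Site F: 0.06202 lies in 0.04674–0.08300, so I_lo=41, I_hi=80, C_lo=0.04674, C_hi=0.08300.
(80−41)/(0.08300−0.04674) × (0.06202−0.04674) + 41 = 39/0.03626 × 0.01528 + 41 ≈ 57.43 → 57.
Site J: 0.10344 ∈ [0.08301, 0.11283] ↔ index [81, 120].
81 + (0.10344−0.08301)·(120−81)/(0.11283−0.08301) = 81 + 0.02043·39/0.02982 ≈ 107.72, so AQI = 108.
AQIs: Site K=114, Site G=93, Site A=158, Site F=57, Site J=108. Sum = 114 + 93 + 158 + 57 + 108 = 530.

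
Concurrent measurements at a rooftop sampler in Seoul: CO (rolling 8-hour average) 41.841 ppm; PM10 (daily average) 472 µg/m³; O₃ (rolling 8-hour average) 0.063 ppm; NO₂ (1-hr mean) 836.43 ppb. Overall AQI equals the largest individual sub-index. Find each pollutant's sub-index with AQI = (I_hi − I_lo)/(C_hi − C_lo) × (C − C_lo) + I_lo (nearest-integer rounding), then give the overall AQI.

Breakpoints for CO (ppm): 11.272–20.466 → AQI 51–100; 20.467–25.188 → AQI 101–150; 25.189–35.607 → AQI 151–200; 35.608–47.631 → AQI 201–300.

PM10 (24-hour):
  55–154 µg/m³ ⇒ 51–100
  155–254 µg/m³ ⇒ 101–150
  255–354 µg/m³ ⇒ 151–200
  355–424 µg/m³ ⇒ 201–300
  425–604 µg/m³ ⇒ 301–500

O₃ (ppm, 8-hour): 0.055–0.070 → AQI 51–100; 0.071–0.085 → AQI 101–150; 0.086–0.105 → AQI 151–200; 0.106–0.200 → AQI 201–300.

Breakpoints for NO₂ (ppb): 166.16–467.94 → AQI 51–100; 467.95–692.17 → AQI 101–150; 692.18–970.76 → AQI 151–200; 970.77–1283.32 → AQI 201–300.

353

CO: row 35.608–47.631 (AQI 201–300). (300−201)·(41.841−35.608)/(47.631−35.608) + 201 = 99·6.233/12.023 + 201 ≈ 252.32 → 252.
PM10: 472 ∈ [425, 604] ↔ index [301, 500].
301 + (472−425)·(500−301)/(604−425) = 301 + 47·199/179 ≈ 353.25, so AQI = 353.
O₃ 0.063: bracket 0.055–0.070 → index 51–100; slope 49/0.015, offset 0.008.
AQI = 51 + 49/0.015·0.008 ≈ 77.13 ⇒ 77.
NO₂: 836.43 ∈ [692.18, 970.76] ↔ index [151, 200].
151 + (836.43−692.18)·(200−151)/(970.76−692.18) = 151 + 144.25·49/278.58 ≈ 176.37, so AQI = 176.
Sub-indices: CO→252, PM10→353, O₃→77, NO₂→176. Overall AQI = max = 353; dominant pollutant is PM10.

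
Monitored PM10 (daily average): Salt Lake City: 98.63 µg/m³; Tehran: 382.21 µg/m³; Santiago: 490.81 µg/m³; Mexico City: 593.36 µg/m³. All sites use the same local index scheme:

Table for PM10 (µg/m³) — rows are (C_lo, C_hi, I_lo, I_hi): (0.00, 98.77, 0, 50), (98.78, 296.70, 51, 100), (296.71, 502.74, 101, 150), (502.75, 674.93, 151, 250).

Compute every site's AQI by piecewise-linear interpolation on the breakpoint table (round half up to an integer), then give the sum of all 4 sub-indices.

Salt Lake City: row 0.00–98.77 (AQI 0–50). (50−0)·(98.63−0.00)/(98.77−0.00) + 0 = 50·98.63/98.77 + 0 ≈ 49.93 → 50.
Tehran: 382.21 lies in 296.71–502.74, so I_lo=101, I_hi=150, C_lo=296.71, C_hi=502.74.
(150−101)/(502.74−296.71) × (382.21−296.71) + 101 = 49/206.03 × 85.50 + 101 ≈ 121.33 → 121.
Santiago: 490.81 ∈ [296.71, 502.74] ↔ index [101, 150].
101 + (490.81−296.71)·(150−101)/(502.74−296.71) = 101 + 194.10·49/206.03 ≈ 147.16, so AQI = 147.
Mexico City 593.36: bracket 502.75–674.93 → index 151–250; slope 99/172.18, offset 90.61.
AQI = 151 + 99/172.18·90.61 ≈ 203.10 ⇒ 203.
AQIs: Salt Lake City=50, Tehran=121, Santiago=147, Mexico City=203. Sum = 50 + 121 + 147 + 203 = 521.

521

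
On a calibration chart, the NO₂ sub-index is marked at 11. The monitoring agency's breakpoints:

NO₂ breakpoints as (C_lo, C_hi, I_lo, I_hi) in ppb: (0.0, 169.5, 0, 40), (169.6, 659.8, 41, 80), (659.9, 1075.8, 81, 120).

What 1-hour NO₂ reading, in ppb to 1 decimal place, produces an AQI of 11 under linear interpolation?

46.6

AQI 11 lies in the 0–40 band, which corresponds to 0.0–169.5 ppb.
C = 0.0 + (11−0)×(169.5−0.0)/(40−0) = 0.0 + 11×169.5/40 ≈ 46.613 ppb → 46.6 ppb to 1 dp.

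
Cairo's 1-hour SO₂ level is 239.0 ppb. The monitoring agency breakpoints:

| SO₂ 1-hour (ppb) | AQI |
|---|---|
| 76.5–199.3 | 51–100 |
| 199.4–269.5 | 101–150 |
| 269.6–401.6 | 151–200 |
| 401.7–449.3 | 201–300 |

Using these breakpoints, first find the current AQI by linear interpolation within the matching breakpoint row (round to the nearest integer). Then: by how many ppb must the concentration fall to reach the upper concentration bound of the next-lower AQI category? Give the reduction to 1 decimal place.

39.7

SO₂: row 199.4–269.5 (AQI 101–150). (150−101)·(239.0−199.4)/(269.5−199.4) + 101 = 49·39.6/70.1 + 101 ≈ 128.68 → 129.
Current AQI 129 is in the Unhealthy for Sensitive Groups range (101–150). The next-lower category tops out at AQI 100, whose upper concentration bound is 199.3 ppb.
Reduction needed = 239.0 − 199.3 = 39.7 ppb.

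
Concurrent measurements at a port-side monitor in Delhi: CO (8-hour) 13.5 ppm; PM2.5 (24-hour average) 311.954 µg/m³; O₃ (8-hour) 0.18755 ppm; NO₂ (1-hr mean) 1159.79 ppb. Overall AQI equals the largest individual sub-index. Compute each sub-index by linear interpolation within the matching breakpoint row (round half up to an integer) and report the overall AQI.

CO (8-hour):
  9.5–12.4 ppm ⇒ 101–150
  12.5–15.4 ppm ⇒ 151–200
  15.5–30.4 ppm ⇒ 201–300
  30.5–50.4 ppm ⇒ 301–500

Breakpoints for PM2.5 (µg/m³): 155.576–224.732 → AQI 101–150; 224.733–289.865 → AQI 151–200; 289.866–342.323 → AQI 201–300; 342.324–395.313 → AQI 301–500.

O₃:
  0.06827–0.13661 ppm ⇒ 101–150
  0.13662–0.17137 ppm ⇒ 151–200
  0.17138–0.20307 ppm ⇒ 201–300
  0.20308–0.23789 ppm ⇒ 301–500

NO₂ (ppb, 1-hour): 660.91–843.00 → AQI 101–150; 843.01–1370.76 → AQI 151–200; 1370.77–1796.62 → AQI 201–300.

252

CO 13.5: bracket 12.5–15.4 → index 151–200; slope 49/2.9, offset 1.0.
AQI = 151 + 49/2.9·1.0 ≈ 167.90 ⇒ 168.
PM2.5: 311.954 ∈ [289.866, 342.323] ↔ index [201, 300].
201 + (311.954−289.866)·(300−201)/(342.323−289.866) = 201 + 22.088·99/52.457 ≈ 242.69, so AQI = 243.
O₃: row 0.17138–0.20307 (AQI 201–300). (300−201)·(0.18755−0.17138)/(0.20307−0.17138) + 201 = 99·0.01617/0.03169 + 201 ≈ 251.52 → 252.
NO₂ 1159.79: bracket 843.01–1370.76 → index 151–200; slope 49/527.75, offset 316.78.
AQI = 151 + 49/527.75·316.78 ≈ 180.41 ⇒ 180.
Sub-indices: CO→168, PM2.5→243, O₃→252, NO₂→180. Overall AQI = max = 252; dominant pollutant is O₃.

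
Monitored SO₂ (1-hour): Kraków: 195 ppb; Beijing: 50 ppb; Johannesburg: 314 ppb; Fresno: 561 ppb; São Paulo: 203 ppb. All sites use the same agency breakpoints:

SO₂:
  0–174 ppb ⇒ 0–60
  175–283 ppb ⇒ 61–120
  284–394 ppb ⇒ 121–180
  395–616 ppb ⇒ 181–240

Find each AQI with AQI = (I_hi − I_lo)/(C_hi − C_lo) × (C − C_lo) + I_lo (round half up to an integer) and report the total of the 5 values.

Kraków 195: bracket 175–283 → index 61–120; slope 59/108, offset 20.
AQI = 61 + 59/108·20 ≈ 71.93 ⇒ 72.
Beijing: row 0–174 (AQI 0–60). (60−0)·(50−0)/(174−0) + 0 = 60·50/174 + 0 ≈ 17.24 → 17.
Johannesburg 314: bracket 284–394 → index 121–180; slope 59/110, offset 30.
AQI = 121 + 59/110·30 ≈ 137.09 ⇒ 137.
Fresno: 561 lies in 395–616, so I_lo=181, I_hi=240, C_lo=395, C_hi=616.
(240−181)/(616−395) × (561−395) + 181 = 59/221 × 166 + 181 ≈ 225.32 → 225.
São Paulo: 203 ∈ [175, 283] ↔ index [61, 120].
61 + (203−175)·(120−61)/(283−175) = 61 + 28·59/108 ≈ 76.30, so AQI = 76.
AQIs: Kraków=72, Beijing=17, Johannesburg=137, Fresno=225, São Paulo=76. Sum = 72 + 17 + 137 + 225 + 76 = 527.

527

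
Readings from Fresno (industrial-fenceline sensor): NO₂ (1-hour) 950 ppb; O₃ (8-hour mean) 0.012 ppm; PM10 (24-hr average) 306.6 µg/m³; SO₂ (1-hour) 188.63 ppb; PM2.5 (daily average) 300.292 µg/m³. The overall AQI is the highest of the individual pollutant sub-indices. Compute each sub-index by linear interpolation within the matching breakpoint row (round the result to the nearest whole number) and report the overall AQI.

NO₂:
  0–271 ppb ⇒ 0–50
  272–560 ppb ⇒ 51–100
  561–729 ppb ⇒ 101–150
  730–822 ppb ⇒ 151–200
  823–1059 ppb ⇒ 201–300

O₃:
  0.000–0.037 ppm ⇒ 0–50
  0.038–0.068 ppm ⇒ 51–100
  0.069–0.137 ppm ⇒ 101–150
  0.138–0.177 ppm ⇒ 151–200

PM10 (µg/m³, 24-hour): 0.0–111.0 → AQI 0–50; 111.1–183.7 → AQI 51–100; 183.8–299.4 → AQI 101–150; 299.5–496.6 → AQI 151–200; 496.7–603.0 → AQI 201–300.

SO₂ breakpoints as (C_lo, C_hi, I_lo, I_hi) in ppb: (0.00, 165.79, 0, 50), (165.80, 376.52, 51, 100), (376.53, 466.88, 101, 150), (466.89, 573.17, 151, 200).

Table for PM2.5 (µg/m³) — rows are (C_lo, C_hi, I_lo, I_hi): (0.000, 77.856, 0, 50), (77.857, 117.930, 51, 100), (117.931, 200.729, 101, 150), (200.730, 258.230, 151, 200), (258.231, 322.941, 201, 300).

265

NO₂: 950 ∈ [823, 1059] ↔ index [201, 300].
201 + (950−823)·(300−201)/(1059−823) = 201 + 127·99/236 ≈ 254.28, so AQI = 254.
O₃: row 0.000–0.037 (AQI 0–50). (50−0)·(0.012−0.000)/(0.037−0.000) + 0 = 50·0.012/0.037 + 0 ≈ 16.22 → 16.
PM10 306.6: bracket 299.5–496.6 → index 151–200; slope 49/197.1, offset 7.1.
AQI = 151 + 49/197.1·7.1 ≈ 152.77 ⇒ 153.
SO₂: row 165.80–376.52 (AQI 51–100). (100−51)·(188.63−165.80)/(376.52−165.80) + 51 = 49·22.83/210.72 + 51 ≈ 56.31 → 56.
PM2.5: row 258.231–322.941 (AQI 201–300). (300−201)·(300.292−258.231)/(322.941−258.231) + 201 = 99·42.061/64.710 + 201 ≈ 265.35 → 265.
Sub-indices: NO₂→254, O₃→16, PM10→153, SO₂→56, PM2.5→265. Overall AQI = max = 265; dominant pollutant is PM2.5.
AQI 265: Very Unhealthy.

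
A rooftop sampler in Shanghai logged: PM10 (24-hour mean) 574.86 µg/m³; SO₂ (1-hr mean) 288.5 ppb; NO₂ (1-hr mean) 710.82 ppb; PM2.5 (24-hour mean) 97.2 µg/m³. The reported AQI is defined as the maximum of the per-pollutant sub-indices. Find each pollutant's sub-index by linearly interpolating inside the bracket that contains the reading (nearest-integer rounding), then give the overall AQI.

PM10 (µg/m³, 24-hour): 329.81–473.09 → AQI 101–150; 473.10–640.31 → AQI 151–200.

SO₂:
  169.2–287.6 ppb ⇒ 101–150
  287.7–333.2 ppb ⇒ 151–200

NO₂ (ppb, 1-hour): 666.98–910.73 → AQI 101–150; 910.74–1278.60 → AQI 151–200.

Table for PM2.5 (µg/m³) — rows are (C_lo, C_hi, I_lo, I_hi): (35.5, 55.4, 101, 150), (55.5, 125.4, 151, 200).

PM10: row 473.10–640.31 (AQI 151–200). (200−151)·(574.86−473.10)/(640.31−473.10) + 151 = 49·101.76/167.21 + 151 ≈ 180.82 → 181.
SO₂: 288.5 ∈ [287.7, 333.2] ↔ index [151, 200].
151 + (288.5−287.7)·(200−151)/(333.2−287.7) = 151 + 0.8·49/45.5 ≈ 151.86, so AQI = 152.
NO₂: row 666.98–910.73 (AQI 101–150). (150−101)·(710.82−666.98)/(910.73−666.98) + 101 = 49·43.84/243.75 + 101 ≈ 109.81 → 110.
PM2.5: 97.2 ∈ [55.5, 125.4] ↔ index [151, 200].
151 + (97.2−55.5)·(200−151)/(125.4−55.5) = 151 + 41.7·49/69.9 ≈ 180.23, so AQI = 180.
Sub-indices: PM10→181, SO₂→152, NO₂→110, PM2.5→180. Overall AQI = max = 181; dominant pollutant is PM10.

181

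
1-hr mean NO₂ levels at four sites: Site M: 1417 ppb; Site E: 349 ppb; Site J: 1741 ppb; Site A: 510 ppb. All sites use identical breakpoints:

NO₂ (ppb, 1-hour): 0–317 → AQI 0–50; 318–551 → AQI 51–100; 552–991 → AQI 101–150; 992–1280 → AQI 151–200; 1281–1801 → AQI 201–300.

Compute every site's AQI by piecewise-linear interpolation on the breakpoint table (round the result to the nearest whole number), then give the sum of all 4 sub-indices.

665

Site M: 1417 ∈ [1281, 1801] ↔ index [201, 300].
201 + (1417−1281)·(300−201)/(1801−1281) = 201 + 136·99/520 ≈ 226.89, so AQI = 227.
Site E: 349 lies in 318–551, so I_lo=51, I_hi=100, C_lo=318, C_hi=551.
(100−51)/(551−318) × (349−318) + 51 = 49/233 × 31 + 51 ≈ 57.52 → 58.
Site J: row 1281–1801 (AQI 201–300). (300−201)·(1741−1281)/(1801−1281) + 201 = 99·460/520 + 201 ≈ 288.58 → 289.
Site A 510: bracket 318–551 → index 51–100; slope 49/233, offset 192.
AQI = 51 + 49/233·192 ≈ 91.38 ⇒ 91.
AQIs: Site M=227, Site E=58, Site J=289, Site A=91. Sum = 227 + 58 + 289 + 91 = 665.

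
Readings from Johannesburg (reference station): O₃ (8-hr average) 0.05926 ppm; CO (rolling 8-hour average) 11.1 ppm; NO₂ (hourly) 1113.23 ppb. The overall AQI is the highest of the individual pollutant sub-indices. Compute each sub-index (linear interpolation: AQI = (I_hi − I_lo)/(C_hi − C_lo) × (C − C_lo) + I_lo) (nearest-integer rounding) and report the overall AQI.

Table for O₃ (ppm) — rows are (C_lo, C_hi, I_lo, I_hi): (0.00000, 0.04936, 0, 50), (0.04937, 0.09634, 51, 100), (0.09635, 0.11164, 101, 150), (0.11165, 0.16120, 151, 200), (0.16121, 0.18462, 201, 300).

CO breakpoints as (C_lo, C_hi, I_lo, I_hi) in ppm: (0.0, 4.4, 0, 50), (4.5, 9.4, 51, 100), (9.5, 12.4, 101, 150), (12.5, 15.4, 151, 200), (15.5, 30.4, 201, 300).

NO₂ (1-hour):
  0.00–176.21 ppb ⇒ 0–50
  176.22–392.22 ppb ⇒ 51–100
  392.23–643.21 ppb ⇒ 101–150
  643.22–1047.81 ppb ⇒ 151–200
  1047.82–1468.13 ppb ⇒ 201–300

216

O₃: row 0.04937–0.09634 (AQI 51–100). (100−51)·(0.05926−0.04937)/(0.09634−0.04937) + 51 = 49·0.00989/0.04697 + 51 ≈ 61.32 → 61.
CO: 11.1 lies in 9.5–12.4, so I_lo=101, I_hi=150, C_lo=9.5, C_hi=12.4.
(150−101)/(12.4−9.5) × (11.1−9.5) + 101 = 49/2.9 × 1.6 + 101 ≈ 128.03 → 128.
NO₂: 1113.23 lies in 1047.82–1468.13, so I_lo=201, I_hi=300, C_lo=1047.82, C_hi=1468.13.
(300−201)/(1468.13−1047.82) × (1113.23−1047.82) + 201 = 99/420.31 × 65.41 + 201 ≈ 216.41 → 216.
Sub-indices: O₃→61, CO→128, NO₂→216. Overall AQI = max = 216; dominant pollutant is NO₂.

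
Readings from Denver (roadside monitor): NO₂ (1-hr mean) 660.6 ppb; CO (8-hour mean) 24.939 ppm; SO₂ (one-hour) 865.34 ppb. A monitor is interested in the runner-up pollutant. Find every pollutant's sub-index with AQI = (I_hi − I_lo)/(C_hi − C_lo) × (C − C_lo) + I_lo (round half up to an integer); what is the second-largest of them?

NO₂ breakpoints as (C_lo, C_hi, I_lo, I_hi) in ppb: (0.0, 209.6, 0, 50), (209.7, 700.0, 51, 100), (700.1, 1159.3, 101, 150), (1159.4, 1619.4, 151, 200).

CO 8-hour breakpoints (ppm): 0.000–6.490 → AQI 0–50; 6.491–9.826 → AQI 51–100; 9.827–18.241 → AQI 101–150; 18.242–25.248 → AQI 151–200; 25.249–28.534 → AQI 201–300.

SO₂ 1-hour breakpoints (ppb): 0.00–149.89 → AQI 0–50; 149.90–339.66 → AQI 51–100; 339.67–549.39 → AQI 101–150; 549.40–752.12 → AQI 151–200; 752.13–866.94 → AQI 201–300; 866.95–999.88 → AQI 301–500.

NO₂: row 209.7–700.0 (AQI 51–100). (100−51)·(660.6−209.7)/(700.0−209.7) + 51 = 49·450.9/490.3 + 51 ≈ 96.06 → 96.
CO: 24.939 ∈ [18.242, 25.248] ↔ index [151, 200].
151 + (24.939−18.242)·(200−151)/(25.248−18.242) = 151 + 6.697·49/7.006 ≈ 197.84, so AQI = 198.
SO₂: 865.34 ∈ [752.13, 866.94] ↔ index [201, 300].
201 + (865.34−752.13)·(300−201)/(866.94−752.13) = 201 + 113.21·99/114.81 ≈ 298.62, so AQI = 299.
Sub-indices: NO₂→96, CO→198, SO₂→299. Ranked high→low: 299, 198, 96. Second-highest sub-index = 198.

198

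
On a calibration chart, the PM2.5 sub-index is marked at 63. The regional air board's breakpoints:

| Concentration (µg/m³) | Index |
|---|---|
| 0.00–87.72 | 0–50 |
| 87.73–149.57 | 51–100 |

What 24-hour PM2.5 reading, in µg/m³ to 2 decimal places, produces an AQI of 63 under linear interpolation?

102.87

AQI 63 lies in the 51–100 band, which corresponds to 87.73–149.57 µg/m³.
C = 87.73 + (63−51)×(149.57−87.73)/(100−51) = 87.73 + 12×61.84/49 ≈ 102.8745 µg/m³ → 102.87 µg/m³ to 2 dp.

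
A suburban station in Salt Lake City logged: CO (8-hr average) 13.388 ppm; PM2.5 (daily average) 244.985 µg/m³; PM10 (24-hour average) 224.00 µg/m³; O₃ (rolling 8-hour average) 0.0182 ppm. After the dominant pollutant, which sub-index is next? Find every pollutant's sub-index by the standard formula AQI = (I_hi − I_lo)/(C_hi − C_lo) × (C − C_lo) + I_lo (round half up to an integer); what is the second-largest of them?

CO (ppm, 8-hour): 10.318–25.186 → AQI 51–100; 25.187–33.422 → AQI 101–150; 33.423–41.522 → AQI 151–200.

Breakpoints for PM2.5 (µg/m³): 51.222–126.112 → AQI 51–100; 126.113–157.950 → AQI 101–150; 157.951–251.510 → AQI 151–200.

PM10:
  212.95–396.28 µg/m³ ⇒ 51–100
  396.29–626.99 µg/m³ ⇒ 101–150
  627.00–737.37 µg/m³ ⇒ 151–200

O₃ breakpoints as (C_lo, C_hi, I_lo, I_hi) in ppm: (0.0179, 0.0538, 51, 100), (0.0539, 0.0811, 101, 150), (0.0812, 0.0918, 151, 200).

61

CO: 13.388 ∈ [10.318, 25.186] ↔ index [51, 100].
51 + (13.388−10.318)·(100−51)/(25.186−10.318) = 51 + 3.070·49/14.868 ≈ 61.12, so AQI = 61.
PM2.5: 244.985 lies in 157.951–251.510, so I_lo=151, I_hi=200, C_lo=157.951, C_hi=251.510.
(200−151)/(251.510−157.951) × (244.985−157.951) + 151 = 49/93.559 × 87.034 + 151 ≈ 196.58 → 197.
PM10: 224.00 lies in 212.95–396.28, so I_lo=51, I_hi=100, C_lo=212.95, C_hi=396.28.
(100−51)/(396.28−212.95) × (224.00−212.95) + 51 = 49/183.33 × 11.05 + 51 ≈ 53.95 → 54.
O₃: 0.0182 ∈ [0.0179, 0.0538] ↔ index [51, 100].
51 + (0.0182−0.0179)·(100−51)/(0.0538−0.0179) = 51 + 0.0003·49/0.0359 ≈ 51.41, so AQI = 51.
Sub-indices: CO→61, PM2.5→197, PM10→54, O₃→51. Ranked high→low: 197, 61, 54, 51. Second-highest sub-index = 61.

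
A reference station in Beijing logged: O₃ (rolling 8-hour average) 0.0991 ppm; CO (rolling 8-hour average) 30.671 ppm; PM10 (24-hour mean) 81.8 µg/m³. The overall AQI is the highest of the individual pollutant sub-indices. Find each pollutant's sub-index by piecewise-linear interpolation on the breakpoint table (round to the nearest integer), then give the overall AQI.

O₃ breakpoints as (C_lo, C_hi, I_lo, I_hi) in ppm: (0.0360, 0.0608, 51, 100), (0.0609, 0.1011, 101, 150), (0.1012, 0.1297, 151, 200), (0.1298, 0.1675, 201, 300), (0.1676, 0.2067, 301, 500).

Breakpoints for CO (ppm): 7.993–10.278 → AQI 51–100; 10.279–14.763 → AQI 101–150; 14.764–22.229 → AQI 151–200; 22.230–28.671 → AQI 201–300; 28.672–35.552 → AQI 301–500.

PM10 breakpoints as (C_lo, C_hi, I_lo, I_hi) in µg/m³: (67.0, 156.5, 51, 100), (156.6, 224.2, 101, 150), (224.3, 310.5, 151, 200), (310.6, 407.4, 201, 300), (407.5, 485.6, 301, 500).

359

O₃: 0.0991 ∈ [0.0609, 0.1011] ↔ index [101, 150].
101 + (0.0991−0.0609)·(150−101)/(0.1011−0.0609) = 101 + 0.0382·49/0.0402 ≈ 147.56, so AQI = 148.
CO: 30.671 lies in 28.672–35.552, so I_lo=301, I_hi=500, C_lo=28.672, C_hi=35.552.
(500−301)/(35.552−28.672) × (30.671−28.672) + 301 = 199/6.880 × 1.999 + 301 ≈ 358.82 → 359.
PM10 81.8: bracket 67.0–156.5 → index 51–100; slope 49/89.5, offset 14.8.
AQI = 51 + 49/89.5·14.8 ≈ 59.10 ⇒ 59.
Sub-indices: O₃→148, CO→359, PM10→59. Overall AQI = max = 359; dominant pollutant is CO.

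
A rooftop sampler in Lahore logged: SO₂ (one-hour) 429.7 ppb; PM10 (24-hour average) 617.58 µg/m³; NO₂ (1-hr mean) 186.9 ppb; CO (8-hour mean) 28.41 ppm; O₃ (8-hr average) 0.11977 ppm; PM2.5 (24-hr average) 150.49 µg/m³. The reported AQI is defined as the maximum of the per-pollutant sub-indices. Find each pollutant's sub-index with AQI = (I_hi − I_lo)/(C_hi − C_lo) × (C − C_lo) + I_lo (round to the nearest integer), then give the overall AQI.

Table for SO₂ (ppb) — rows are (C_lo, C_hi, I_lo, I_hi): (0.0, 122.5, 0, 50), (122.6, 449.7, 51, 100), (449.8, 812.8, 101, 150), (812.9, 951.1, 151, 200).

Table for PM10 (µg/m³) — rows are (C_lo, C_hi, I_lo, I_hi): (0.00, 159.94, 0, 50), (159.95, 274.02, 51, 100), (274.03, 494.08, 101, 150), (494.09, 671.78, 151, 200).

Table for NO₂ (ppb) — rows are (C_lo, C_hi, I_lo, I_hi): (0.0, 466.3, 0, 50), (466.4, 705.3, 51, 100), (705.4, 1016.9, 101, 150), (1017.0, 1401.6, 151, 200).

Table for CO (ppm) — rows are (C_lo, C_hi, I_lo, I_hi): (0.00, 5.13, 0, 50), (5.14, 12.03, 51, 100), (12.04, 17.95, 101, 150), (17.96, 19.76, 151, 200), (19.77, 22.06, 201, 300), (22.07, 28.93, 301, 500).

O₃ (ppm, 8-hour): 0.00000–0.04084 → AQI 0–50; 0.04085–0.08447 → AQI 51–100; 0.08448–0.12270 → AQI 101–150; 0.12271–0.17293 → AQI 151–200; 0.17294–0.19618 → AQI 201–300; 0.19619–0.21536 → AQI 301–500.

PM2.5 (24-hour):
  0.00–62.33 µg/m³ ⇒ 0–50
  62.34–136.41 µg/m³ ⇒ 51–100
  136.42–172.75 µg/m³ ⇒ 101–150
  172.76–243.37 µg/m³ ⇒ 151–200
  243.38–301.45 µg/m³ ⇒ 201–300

485

SO₂: 429.7 lies in 122.6–449.7, so I_lo=51, I_hi=100, C_lo=122.6, C_hi=449.7.
(100−51)/(449.7−122.6) × (429.7−122.6) + 51 = 49/327.1 × 307.1 + 51 ≈ 97.00 → 97.
PM10: 617.58 lies in 494.09–671.78, so I_lo=151, I_hi=200, C_lo=494.09, C_hi=671.78.
(200−151)/(671.78−494.09) × (617.58−494.09) + 151 = 49/177.69 × 123.49 + 151 ≈ 185.05 → 185.
NO₂ 186.9: bracket 0.0–466.3 → index 0–50; slope 50/466.3, offset 186.9.
AQI = 0 + 50/466.3·186.9 ≈ 20.04 ⇒ 20.
CO: 28.41 lies in 22.07–28.93, so I_lo=301, I_hi=500, C_lo=22.07, C_hi=28.93.
(500−301)/(28.93−22.07) × (28.41−22.07) + 301 = 199/6.86 × 6.34 + 301 ≈ 484.92 → 485.
O₃: 0.11977 ∈ [0.08448, 0.12270] ↔ index [101, 150].
101 + (0.11977−0.08448)·(150−101)/(0.12270−0.08448) = 101 + 0.03529·49/0.03822 ≈ 146.24, so AQI = 146.
PM2.5: 150.49 ∈ [136.42, 172.75] ↔ index [101, 150].
101 + (150.49−136.42)·(150−101)/(172.75−136.42) = 101 + 14.07·49/36.33 ≈ 119.98, so AQI = 120.
Sub-indices: SO₂→97, PM10→185, NO₂→20, CO→485, O₃→146, PM2.5→120. Overall AQI = max = 485; dominant pollutant is CO.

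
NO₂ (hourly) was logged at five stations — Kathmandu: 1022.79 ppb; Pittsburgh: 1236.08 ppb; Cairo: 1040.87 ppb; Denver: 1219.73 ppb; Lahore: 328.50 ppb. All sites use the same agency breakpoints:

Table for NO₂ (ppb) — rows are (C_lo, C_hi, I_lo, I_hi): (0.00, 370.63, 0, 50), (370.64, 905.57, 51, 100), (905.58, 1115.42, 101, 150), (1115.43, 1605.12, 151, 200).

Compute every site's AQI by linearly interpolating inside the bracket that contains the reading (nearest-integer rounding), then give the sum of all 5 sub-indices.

Kathmandu: 1022.79 lies in 905.58–1115.42, so I_lo=101, I_hi=150, C_lo=905.58, C_hi=1115.42.
(150−101)/(1115.42−905.58) × (1022.79−905.58) + 101 = 49/209.84 × 117.21 + 101 ≈ 128.37 → 128.
Pittsburgh: 1236.08 lies in 1115.43–1605.12, so I_lo=151, I_hi=200, C_lo=1115.43, C_hi=1605.12.
(200−151)/(1605.12−1115.43) × (1236.08−1115.43) + 151 = 49/489.69 × 120.65 + 151 ≈ 163.07 → 163.
Cairo: row 905.58–1115.42 (AQI 101–150). (150−101)·(1040.87−905.58)/(1115.42−905.58) + 101 = 49·135.29/209.84 + 101 ≈ 132.59 → 133.
Denver: row 1115.43–1605.12 (AQI 151–200). (200−151)·(1219.73−1115.43)/(1605.12−1115.43) + 151 = 49·104.30/489.69 + 151 ≈ 161.44 → 161.
Lahore: 328.50 ∈ [0.00, 370.63] ↔ index [0, 50].
0 + (328.50−0.00)·(50−0)/(370.63−0.00) = 0 + 328.50·50/370.63 ≈ 44.32, so AQI = 44.
AQIs: Kathmandu=128, Pittsburgh=163, Cairo=133, Denver=161, Lahore=44. Sum = 128 + 163 + 133 + 161 + 44 = 629.

629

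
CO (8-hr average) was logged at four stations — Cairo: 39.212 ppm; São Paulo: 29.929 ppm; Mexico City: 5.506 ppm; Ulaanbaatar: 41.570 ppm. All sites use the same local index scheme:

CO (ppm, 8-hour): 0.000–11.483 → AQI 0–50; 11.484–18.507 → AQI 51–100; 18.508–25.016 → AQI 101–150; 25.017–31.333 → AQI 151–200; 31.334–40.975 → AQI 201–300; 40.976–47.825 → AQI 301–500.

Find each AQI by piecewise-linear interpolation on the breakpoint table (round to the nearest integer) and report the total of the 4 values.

Cairo: 39.212 ∈ [31.334, 40.975] ↔ index [201, 300].
201 + (39.212−31.334)·(300−201)/(40.975−31.334) = 201 + 7.878·99/9.641 ≈ 281.90, so AQI = 282.
São Paulo: 29.929 ∈ [25.017, 31.333] ↔ index [151, 200].
151 + (29.929−25.017)·(200−151)/(31.333−25.017) = 151 + 4.912·49/6.316 ≈ 189.11, so AQI = 189.
Mexico City: row 0.000–11.483 (AQI 0–50). (50−0)·(5.506−0.000)/(11.483−0.000) + 0 = 50·5.506/11.483 + 0 ≈ 23.97 → 24.
Ulaanbaatar: 41.570 ∈ [40.976, 47.825] ↔ index [301, 500].
301 + (41.570−40.976)·(500−301)/(47.825−40.976) = 301 + 0.594·199/6.849 ≈ 318.26, so AQI = 318.
AQIs: Cairo=282, São Paulo=189, Mexico City=24, Ulaanbaatar=318. Sum = 282 + 189 + 24 + 318 = 813.

813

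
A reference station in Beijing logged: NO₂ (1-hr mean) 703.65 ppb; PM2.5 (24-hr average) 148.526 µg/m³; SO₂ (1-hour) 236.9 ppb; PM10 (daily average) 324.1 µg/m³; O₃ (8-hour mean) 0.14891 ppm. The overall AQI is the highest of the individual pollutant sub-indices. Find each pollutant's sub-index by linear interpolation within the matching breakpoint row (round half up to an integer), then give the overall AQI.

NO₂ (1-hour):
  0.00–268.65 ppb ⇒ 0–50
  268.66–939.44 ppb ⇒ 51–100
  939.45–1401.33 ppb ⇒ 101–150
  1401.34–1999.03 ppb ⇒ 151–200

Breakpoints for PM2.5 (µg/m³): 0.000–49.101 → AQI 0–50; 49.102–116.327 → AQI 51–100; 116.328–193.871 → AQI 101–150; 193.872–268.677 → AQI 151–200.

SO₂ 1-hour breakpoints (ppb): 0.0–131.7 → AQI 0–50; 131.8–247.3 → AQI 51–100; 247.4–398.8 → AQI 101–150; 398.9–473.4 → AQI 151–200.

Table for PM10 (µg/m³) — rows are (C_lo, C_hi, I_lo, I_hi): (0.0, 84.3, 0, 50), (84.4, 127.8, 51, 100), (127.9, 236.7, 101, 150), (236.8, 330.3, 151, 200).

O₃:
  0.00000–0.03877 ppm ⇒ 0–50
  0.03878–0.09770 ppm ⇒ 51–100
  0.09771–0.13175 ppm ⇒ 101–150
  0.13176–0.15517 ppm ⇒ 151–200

197

NO₂: 703.65 ∈ [268.66, 939.44] ↔ index [51, 100].
51 + (703.65−268.66)·(100−51)/(939.44−268.66) = 51 + 434.99·49/670.78 ≈ 82.78, so AQI = 83.
PM2.5: 148.526 lies in 116.328–193.871, so I_lo=101, I_hi=150, C_lo=116.328, C_hi=193.871.
(150−101)/(193.871−116.328) × (148.526−116.328) + 101 = 49/77.543 × 32.198 + 101 ≈ 121.35 → 121.
SO₂: 236.9 ∈ [131.8, 247.3] ↔ index [51, 100].
51 + (236.9−131.8)·(100−51)/(247.3−131.8) = 51 + 105.1·49/115.5 ≈ 95.59, so AQI = 96.
PM10: 324.1 lies in 236.8–330.3, so I_lo=151, I_hi=200, C_lo=236.8, C_hi=330.3.
(200−151)/(330.3−236.8) × (324.1−236.8) + 151 = 49/93.5 × 87.3 + 151 ≈ 196.75 → 197.
O₃: 0.14891 lies in 0.13176–0.15517, so I_lo=151, I_hi=200, C_lo=0.13176, C_hi=0.15517.
(200−151)/(0.15517−0.13176) × (0.14891−0.13176) + 151 = 49/0.02341 × 0.01715 + 151 ≈ 186.90 → 187.
Sub-indices: NO₂→83, PM2.5→121, SO₂→96, PM10→197, O₃→187. Overall AQI = max = 197; dominant pollutant is PM10.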